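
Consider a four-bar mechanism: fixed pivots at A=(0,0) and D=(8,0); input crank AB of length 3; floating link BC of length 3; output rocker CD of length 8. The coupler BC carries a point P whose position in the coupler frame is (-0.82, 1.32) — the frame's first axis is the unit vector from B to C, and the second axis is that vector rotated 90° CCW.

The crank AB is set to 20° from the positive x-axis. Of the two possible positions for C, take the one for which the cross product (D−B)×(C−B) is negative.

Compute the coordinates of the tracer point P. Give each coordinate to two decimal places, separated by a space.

4.04 0.07

A=(0,0), D=(8.00,0)
B = A + 3.00·(cos20°, sin20°) = (2.8191, 1.0261)
|BD| = 5.2815
circle(B,3.00) ∩ circle(D,8.00): a=-2.5660, h=1.5542
  candidates: C₊=(0.6039,3.0491) cross=8.208; C₋=(0.0000,-0.0000) cross=-8.208
  mode - wants cross < 0 → take C=(0.0000,-0.0000) (cross=-8.208)
ex = (C−B)/|BC| = (-0.9397,-0.3420); ey = (0.3420,-0.9397)
P = B + -0.82·ex + 1.32·ey = (4.0411,0.0661)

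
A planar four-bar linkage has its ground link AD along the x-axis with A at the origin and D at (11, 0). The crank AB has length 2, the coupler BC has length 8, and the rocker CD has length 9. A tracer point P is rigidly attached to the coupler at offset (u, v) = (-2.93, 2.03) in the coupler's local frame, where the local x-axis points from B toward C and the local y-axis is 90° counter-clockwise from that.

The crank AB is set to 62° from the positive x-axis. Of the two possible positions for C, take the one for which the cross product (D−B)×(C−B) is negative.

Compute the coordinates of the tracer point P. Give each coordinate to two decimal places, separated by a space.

A=(0,0), D=(11.00,0)
B = A + 2.00·(cos62°, sin62°) = (0.9389, 1.7659)
|BD| = 10.2149
circle(B,8.00) ∩ circle(D,9.00): a=4.2753, h=6.7618
  candidates: C₊=(6.3188,7.6868) cross=69.071; C₋=(3.9809,-5.6332) cross=-69.071
  mode - wants cross < 0 → take C=(3.9809,-5.6332) (cross=-69.071)
ex = (C−B)/|BC| = (0.3802,-0.9249); ey = (0.9249,0.3802)
P = B + -2.93·ex + 2.03·ey = (1.7023,5.2477)

1.70 5.25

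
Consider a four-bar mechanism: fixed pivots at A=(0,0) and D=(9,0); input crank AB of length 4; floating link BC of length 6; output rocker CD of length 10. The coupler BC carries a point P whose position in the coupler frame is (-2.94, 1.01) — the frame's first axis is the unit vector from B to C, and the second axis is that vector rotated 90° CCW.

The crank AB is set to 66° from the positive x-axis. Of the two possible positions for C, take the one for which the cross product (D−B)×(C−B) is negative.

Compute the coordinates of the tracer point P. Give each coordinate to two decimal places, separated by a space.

3.75 5.92

A=(0,0), D=(9.00,0)
B = A + 4.00·(cos66°, sin66°) = (1.6269, 3.6542)
|BD| = 8.2289
circle(B,6.00) ∩ circle(D,10.00): a=0.2257, h=5.9958
  candidates: C₊=(4.4917,8.9261) cross=49.339; C₋=(-0.8333,-1.8182) cross=-49.339
  mode - wants cross < 0 → take C=(-0.8333,-1.8182) (cross=-49.339)
ex = (C−B)/|BC| = (-0.4100,-0.9121); ey = (0.9121,-0.4100)
P = B + -2.94·ex + 1.01·ey = (3.7537,5.9215)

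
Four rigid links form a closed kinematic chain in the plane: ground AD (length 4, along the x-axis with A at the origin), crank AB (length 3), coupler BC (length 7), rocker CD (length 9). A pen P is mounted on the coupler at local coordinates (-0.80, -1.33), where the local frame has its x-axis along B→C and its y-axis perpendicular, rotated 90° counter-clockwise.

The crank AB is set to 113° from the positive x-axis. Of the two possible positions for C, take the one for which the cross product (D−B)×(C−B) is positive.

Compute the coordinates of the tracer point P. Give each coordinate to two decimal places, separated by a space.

-0.41 1.41

A=(0,0), D=(4.00,0)
B = A + 3.00·(cos113°, sin113°) = (-1.1722, 2.7615)
|BD| = 5.8632
circle(B,7.00) ∩ circle(D,9.00): a=0.2028, h=6.9971
  candidates: C₊=(2.3022,8.8384) cross=41.025; C₋=(-4.2889,-3.5064) cross=-41.025
  mode + wants cross > 0 → take C=(2.3022,8.8384) (cross=41.025)
ex = (C−B)/|BC| = (0.4963,0.8681); ey = (-0.8681,0.4963)
P = B + -0.80·ex + -1.33·ey = (-0.4147,1.4069)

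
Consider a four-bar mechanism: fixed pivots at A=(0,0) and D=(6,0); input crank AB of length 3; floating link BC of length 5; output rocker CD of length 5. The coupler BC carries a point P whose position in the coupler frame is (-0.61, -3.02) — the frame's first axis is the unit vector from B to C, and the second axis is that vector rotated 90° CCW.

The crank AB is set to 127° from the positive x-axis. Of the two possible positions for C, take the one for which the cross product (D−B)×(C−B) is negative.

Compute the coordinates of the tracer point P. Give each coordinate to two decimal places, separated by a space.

-4.57 1.03

A=(0,0), D=(6.00,0)
B = A + 3.00·(cos127°, sin127°) = (-1.8054, 2.3959)
|BD| = 8.1649
circle(B,5.00) ∩ circle(D,5.00): a=4.0824, h=2.8868
  candidates: C₊=(2.9444,3.9577) cross=23.570; C₋=(1.2502,-1.5618) cross=-23.570
  mode - wants cross < 0 → take C=(1.2502,-1.5618) (cross=-23.570)
ex = (C−B)/|BC| = (0.6111,-0.7915); ey = (0.7915,0.6111)
P = B + -0.61·ex + -3.02·ey = (-4.5687,1.0332)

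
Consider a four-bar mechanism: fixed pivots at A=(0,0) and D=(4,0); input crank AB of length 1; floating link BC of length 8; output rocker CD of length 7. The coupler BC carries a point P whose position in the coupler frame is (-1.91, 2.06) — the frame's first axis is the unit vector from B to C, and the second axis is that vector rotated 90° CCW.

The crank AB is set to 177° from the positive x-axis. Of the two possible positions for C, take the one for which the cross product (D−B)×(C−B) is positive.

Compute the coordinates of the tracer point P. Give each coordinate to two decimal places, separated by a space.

A=(0,0), D=(4.00,0)
B = A + 1.00·(cos177°, sin177°) = (-0.9986, 0.0523)
|BD| = 4.9989
circle(B,8.00) ∩ circle(D,7.00): a=3.9998, h=6.9283
  candidates: C₊=(3.0735,6.9384) cross=34.634; C₋=(2.9284,-6.9175) cross=-34.634
  mode + wants cross > 0 → take C=(3.0735,6.9384) (cross=34.634)
ex = (C−B)/|BC| = (0.5090,0.8608); ey = (-0.8608,0.5090)
P = B + -1.91·ex + 2.06·ey = (-3.7440,-0.5431)

-3.74 -0.54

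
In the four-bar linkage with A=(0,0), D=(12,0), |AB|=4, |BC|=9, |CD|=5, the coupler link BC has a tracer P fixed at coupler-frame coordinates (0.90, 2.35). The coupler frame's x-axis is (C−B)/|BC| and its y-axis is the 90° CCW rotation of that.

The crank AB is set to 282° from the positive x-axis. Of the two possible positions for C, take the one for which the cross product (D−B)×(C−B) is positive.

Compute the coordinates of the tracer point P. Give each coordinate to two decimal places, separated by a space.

A=(0,0), D=(12.00,0)
B = A + 4.00·(cos282°, sin282°) = (0.8316, -3.9126)
|BD| = 11.8339
circle(B,9.00) ∩ circle(D,5.00): a=8.2830, h=3.5202
  candidates: C₊=(7.4850,2.1482) cross=41.657; C₋=(9.8127,-4.4962) cross=-41.657
  mode + wants cross > 0 → take C=(7.4850,2.1482) (cross=41.657)
ex = (C−B)/|BC| = (0.7393,0.6734); ey = (-0.6734,0.7393)
P = B + 0.90·ex + 2.35·ey = (-0.0856,-1.5693)

-0.09 -1.57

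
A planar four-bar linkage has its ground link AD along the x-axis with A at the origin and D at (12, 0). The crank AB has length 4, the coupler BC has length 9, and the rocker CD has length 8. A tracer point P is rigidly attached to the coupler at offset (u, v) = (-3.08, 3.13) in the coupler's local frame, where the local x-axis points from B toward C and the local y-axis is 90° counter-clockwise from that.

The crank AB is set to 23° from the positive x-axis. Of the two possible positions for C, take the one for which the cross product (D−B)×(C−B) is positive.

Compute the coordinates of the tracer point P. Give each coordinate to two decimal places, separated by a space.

A=(0,0), D=(12.00,0)
B = A + 4.00·(cos23°, sin23°) = (3.6820, 1.5629)
|BD| = 8.4635
circle(B,9.00) ∩ circle(D,8.00): a=5.2361, h=7.3201
  candidates: C₊=(10.1798,7.7902) cross=61.954; C₋=(7.4763,-6.5982) cross=-61.954
  mode + wants cross > 0 → take C=(10.1798,7.7902) (cross=61.954)
ex = (C−B)/|BC| = (0.7220,0.6919); ey = (-0.6919,0.7220)
P = B + -3.08·ex + 3.13·ey = (-0.7074,1.6916)

-0.71 1.69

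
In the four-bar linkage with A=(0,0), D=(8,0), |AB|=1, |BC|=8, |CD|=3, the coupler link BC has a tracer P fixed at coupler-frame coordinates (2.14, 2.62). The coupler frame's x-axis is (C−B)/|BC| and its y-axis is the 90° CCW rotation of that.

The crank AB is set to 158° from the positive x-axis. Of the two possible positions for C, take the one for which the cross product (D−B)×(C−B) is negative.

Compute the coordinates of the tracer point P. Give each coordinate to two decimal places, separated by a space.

A=(0,0), D=(8.00,0)
B = A + 1.00·(cos158°, sin158°) = (-0.9272, 0.3746)
|BD| = 8.9350
circle(B,8.00) ∩ circle(D,3.00): a=7.5453, h=2.6587
  candidates: C₊=(6.7229,2.7146) cross=23.755; C₋=(6.5000,-2.5981) cross=-23.755
  mode - wants cross < 0 → take C=(6.5000,-2.5981) (cross=-23.755)
ex = (C−B)/|BC| = (0.9284,-0.3716); ey = (0.3716,0.9284)
P = B + 2.14·ex + 2.62·ey = (2.0331,2.0118)

2.03 2.01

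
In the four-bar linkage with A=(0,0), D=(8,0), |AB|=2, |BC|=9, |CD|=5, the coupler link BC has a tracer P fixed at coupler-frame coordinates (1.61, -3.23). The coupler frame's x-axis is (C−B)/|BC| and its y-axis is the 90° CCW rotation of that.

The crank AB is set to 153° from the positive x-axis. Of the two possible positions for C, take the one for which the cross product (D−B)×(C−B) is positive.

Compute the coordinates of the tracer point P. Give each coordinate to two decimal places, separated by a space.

A=(0,0), D=(8.00,0)
B = A + 2.00·(cos153°, sin153°) = (-1.7820, 0.9080)
|BD| = 9.8241
circle(B,9.00) ∩ circle(D,5.00): a=7.7622, h=4.5551
  candidates: C₊=(6.3679,4.7261) cross=44.749; C₋=(5.5259,-4.3450) cross=-44.749
  mode + wants cross > 0 → take C=(6.3679,4.7261) (cross=44.749)
ex = (C−B)/|BC| = (0.9056,0.4242); ey = (-0.4242,0.9056)
P = B + 1.61·ex + -3.23·ey = (1.0462,-1.3339)

1.05 -1.33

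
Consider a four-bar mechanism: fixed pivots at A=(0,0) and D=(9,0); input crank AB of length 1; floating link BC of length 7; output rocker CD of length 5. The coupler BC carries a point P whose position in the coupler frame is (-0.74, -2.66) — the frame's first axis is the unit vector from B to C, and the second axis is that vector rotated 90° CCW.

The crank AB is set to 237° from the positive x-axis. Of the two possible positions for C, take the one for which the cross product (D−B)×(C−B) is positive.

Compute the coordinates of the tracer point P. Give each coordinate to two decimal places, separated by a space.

A=(0,0), D=(9.00,0)
B = A + 1.00·(cos237°, sin237°) = (-0.5446, -0.8387)
|BD| = 9.5814
circle(B,7.00) ∩ circle(D,5.00): a=6.0431, h=3.5328
  candidates: C₊=(5.1661,3.2095) cross=33.849; C₋=(5.7845,-3.8289) cross=-33.849
  mode + wants cross > 0 → take C=(5.1661,3.2095) (cross=33.849)
ex = (C−B)/|BC| = (0.8158,0.5783); ey = (-0.5783,0.8158)
P = B + -0.74·ex + -2.66·ey = (0.3900,-3.4367)

0.39 -3.44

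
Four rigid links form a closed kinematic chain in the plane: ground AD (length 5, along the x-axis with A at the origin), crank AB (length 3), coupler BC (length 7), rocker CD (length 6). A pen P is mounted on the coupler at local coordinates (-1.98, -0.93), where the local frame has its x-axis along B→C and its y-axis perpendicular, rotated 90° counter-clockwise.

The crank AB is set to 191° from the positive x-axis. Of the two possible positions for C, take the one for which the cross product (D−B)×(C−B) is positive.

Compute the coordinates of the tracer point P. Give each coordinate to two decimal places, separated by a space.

-3.47 -2.70

A=(0,0), D=(5.00,0)
B = A + 3.00·(cos191°, sin191°) = (-2.9449, -0.5724)
|BD| = 7.9655
circle(B,7.00) ∩ circle(D,6.00): a=4.7988, h=5.0963
  candidates: C₊=(1.4752,4.8555) cross=40.594; C₋=(2.2077,-5.3107) cross=-40.594
  mode + wants cross > 0 → take C=(1.4752,4.8555) (cross=40.594)
ex = (C−B)/|BC| = (0.6314,0.7754); ey = (-0.7754,0.6314)
P = B + -1.98·ex + -0.93·ey = (-3.4740,-2.6950)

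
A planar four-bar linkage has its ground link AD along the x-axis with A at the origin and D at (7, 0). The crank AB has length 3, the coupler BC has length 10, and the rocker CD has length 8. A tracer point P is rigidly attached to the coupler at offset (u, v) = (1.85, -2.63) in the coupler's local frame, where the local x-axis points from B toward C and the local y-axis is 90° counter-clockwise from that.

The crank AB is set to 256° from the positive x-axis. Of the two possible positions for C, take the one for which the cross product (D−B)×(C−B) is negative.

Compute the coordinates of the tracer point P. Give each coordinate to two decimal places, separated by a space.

A=(0,0), D=(7.00,0)
B = A + 3.00·(cos256°, sin256°) = (-0.7258, -2.9109)
|BD| = 8.2560
circle(B,10.00) ∩ circle(D,8.00): a=6.3082, h=7.7593
  candidates: C₊=(2.4416,6.5743) cross=64.060; C₋=(7.9131,-7.9477) cross=-64.060
  mode - wants cross < 0 → take C=(7.9131,-7.9477) (cross=-64.060)
ex = (C−B)/|BC| = (0.8639,-0.5037); ey = (0.5037,0.8639)
P = B + 1.85·ex + -2.63·ey = (-0.4523,-6.1147)

-0.45 -6.11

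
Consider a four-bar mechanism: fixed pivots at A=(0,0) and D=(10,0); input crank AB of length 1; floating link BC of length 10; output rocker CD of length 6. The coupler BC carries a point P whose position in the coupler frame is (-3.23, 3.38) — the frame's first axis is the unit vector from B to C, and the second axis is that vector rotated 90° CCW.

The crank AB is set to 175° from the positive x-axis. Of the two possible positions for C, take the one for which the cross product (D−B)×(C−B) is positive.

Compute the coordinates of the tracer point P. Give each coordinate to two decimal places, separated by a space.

A=(0,0), D=(10.00,0)
B = A + 1.00·(cos175°, sin175°) = (-0.9962, 0.0872)
|BD| = 10.9965
circle(B,10.00) ∩ circle(D,6.00): a=8.4083, h=5.4130
  candidates: C₊=(7.4547,5.4334) cross=59.525; C₋=(7.3689,-5.3923) cross=-59.525
  mode + wants cross > 0 → take C=(7.4547,5.4334) (cross=59.525)
ex = (C−B)/|BC| = (0.8451,0.5346); ey = (-0.5346,0.8451)
P = B + -3.23·ex + 3.38·ey = (-5.5329,1.2167)

-5.53 1.22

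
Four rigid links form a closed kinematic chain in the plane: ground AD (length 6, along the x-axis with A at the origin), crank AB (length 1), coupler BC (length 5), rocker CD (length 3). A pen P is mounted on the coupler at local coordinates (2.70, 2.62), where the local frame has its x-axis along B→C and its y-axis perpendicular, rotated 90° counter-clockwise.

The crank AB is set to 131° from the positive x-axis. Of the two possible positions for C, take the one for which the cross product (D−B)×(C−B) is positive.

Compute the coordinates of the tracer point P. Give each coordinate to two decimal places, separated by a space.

1.09 4.09

A=(0,0), D=(6.00,0)
B = A + 1.00·(cos131°, sin131°) = (-0.6561, 0.7547)
|BD| = 6.6987
circle(B,5.00) ∩ circle(D,3.00): a=4.5436, h=2.0870
  candidates: C₊=(4.0938,2.3165) cross=13.980; C₋=(3.6235,-1.8309) cross=-13.980
  mode + wants cross > 0 → take C=(4.0938,2.3165) (cross=13.980)
ex = (C−B)/|BC| = (0.9500,0.3124); ey = (-0.3124,0.9500)
P = B + 2.70·ex + 2.62·ey = (1.0905,4.0870)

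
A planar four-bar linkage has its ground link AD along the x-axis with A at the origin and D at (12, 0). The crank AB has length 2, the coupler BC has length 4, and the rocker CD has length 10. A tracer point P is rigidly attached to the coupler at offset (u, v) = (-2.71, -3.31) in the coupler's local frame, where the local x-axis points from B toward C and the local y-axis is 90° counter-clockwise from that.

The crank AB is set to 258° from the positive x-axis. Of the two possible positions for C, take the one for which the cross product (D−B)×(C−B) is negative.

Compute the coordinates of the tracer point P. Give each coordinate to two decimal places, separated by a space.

-4.51 -3.21

A=(0,0), D=(12.00,0)
B = A + 2.00·(cos258°, sin258°) = (-0.4158, -1.9563)
|BD| = 12.5690
circle(B,4.00) ∩ circle(D,10.00): a=2.9429, h=2.7091
  candidates: C₊=(2.0696,1.1778) cross=34.050; C₋=(2.9129,-4.1743) cross=-34.050
  mode - wants cross < 0 → take C=(2.9129,-4.1743) (cross=-34.050)
ex = (C−B)/|BC| = (0.8322,-0.5545); ey = (0.5545,0.8322)
P = B + -2.71·ex + -3.31·ey = (-4.5064,-3.2081)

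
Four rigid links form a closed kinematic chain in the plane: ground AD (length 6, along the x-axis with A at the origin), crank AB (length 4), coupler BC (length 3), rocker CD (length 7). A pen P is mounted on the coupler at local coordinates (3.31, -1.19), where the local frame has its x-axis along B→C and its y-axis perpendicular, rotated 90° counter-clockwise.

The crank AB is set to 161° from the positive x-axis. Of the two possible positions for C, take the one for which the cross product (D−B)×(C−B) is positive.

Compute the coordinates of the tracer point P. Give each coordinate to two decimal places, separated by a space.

A=(0,0), D=(6.00,0)
B = A + 4.00·(cos161°, sin161°) = (-3.7821, 1.3023)
|BD| = 9.8684
circle(B,3.00) ∩ circle(D,7.00): a=2.9075, h=0.7392
  candidates: C₊=(-0.8024,1.6513) cross=7.294; C₋=(-0.9975,0.1859) cross=-7.294
  mode + wants cross > 0 → take C=(-0.8024,1.6513) (cross=7.294)
ex = (C−B)/|BC| = (0.9932,0.1163); ey = (-0.1163,0.9932)
P = B + 3.31·ex + -1.19·ey = (-0.3561,0.5054)

-0.36 0.51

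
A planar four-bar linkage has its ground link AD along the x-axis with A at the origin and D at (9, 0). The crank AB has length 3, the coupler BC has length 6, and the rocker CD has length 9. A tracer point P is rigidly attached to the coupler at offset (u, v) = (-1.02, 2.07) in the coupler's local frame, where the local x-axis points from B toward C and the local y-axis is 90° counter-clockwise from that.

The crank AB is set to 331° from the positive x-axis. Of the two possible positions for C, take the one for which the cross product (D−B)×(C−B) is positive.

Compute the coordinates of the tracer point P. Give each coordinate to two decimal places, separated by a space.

A=(0,0), D=(9.00,0)
B = A + 3.00·(cos331°, sin331°) = (2.6239, -1.4544)
|BD| = 6.5399
circle(B,6.00) ∩ circle(D,9.00): a=-0.1705, h=5.9976
  candidates: C₊=(1.1239,4.3550) cross=39.224; C₋=(3.7915,-7.3397) cross=-39.224
  mode + wants cross > 0 → take C=(1.1239,4.3550) (cross=39.224)
ex = (C−B)/|BC| = (-0.2500,0.9682); ey = (-0.9682,-0.2500)
P = B + -1.02·ex + 2.07·ey = (0.8746,-2.9595)

0.87 -2.96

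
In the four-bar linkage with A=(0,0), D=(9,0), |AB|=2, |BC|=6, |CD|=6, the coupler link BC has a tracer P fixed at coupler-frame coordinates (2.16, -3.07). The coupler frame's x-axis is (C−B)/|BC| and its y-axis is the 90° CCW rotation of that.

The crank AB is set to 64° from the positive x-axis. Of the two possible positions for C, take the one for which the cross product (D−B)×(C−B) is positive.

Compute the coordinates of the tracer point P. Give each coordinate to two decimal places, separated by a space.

A=(0,0), D=(9.00,0)
B = A + 2.00·(cos64°, sin64°) = (0.8767, 1.7976)
|BD| = 8.3198
circle(B,6.00) ∩ circle(D,6.00): a=4.1599, h=4.3238
  candidates: C₊=(5.8726,5.1205) cross=35.973; C₋=(4.0042,-3.3229) cross=-35.973
  mode + wants cross > 0 → take C=(5.8726,5.1205) (cross=35.973)
ex = (C−B)/|BC| = (0.8326,0.5538); ey = (-0.5538,0.8326)
P = B + 2.16·ex + -3.07·ey = (4.3755,0.4376)

4.38 0.44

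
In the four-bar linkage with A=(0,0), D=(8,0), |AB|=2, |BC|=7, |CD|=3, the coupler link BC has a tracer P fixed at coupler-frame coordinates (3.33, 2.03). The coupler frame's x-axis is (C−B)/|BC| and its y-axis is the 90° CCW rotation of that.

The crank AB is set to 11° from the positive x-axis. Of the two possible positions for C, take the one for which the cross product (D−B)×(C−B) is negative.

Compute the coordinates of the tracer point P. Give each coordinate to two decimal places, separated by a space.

A=(0,0), D=(8.00,0)
B = A + 2.00·(cos11°, sin11°) = (1.9633, 0.3816)
|BD| = 6.0488
circle(B,7.00) ∩ circle(D,3.00): a=6.3308, h=2.9867
  candidates: C₊=(8.4699,2.9630) cross=18.066; C₋=(8.0931,-2.9986) cross=-18.066
  mode - wants cross < 0 → take C=(8.0931,-2.9986) (cross=-18.066)
ex = (C−B)/|BC| = (0.8757,-0.4829); ey = (0.4829,0.8757)
P = B + 3.33·ex + 2.03·ey = (5.8595,0.5513)

5.86 0.55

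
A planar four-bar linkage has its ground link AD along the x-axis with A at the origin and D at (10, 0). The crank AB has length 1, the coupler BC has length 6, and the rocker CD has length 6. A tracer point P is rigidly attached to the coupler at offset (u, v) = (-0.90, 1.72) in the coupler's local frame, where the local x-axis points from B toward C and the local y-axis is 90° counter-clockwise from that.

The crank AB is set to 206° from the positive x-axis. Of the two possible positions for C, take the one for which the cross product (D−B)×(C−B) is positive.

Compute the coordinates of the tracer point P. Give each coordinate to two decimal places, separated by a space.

-2.48 0.69

A=(0,0), D=(10.00,0)
B = A + 1.00·(cos206°, sin206°) = (-0.8988, -0.4384)
|BD| = 10.9076
circle(B,6.00) ∩ circle(D,6.00): a=5.4538, h=2.5012
  candidates: C₊=(4.4501,2.2800) cross=27.282; C₋=(4.6511,-2.7184) cross=-27.282
  mode + wants cross > 0 → take C=(4.4501,2.2800) (cross=27.282)
ex = (C−B)/|BC| = (0.8915,0.4531); ey = (-0.4531,0.8915)
P = B + -0.90·ex + 1.72·ey = (-2.4804,0.6872)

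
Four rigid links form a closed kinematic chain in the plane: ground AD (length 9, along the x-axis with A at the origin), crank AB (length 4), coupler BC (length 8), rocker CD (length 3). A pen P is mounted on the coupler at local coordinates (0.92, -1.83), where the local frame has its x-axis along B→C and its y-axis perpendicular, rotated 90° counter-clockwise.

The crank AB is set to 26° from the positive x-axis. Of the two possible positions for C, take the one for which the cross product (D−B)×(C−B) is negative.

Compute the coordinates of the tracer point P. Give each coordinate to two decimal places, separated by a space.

3.33 -0.28

A=(0,0), D=(9.00,0)
B = A + 4.00·(cos26°, sin26°) = (3.5952, 1.7535)
|BD| = 5.6822
circle(B,8.00) ∩ circle(D,3.00): a=7.6808, h=2.2373
  candidates: C₊=(11.5915,1.5113) cross=12.713; C₋=(10.2107,-2.7449) cross=-12.713
  mode - wants cross < 0 → take C=(10.2107,-2.7449) (cross=-12.713)
ex = (C−B)/|BC| = (0.8269,-0.5623); ey = (0.5623,0.8269)
P = B + 0.92·ex + -1.83·ey = (3.3270,-0.2771)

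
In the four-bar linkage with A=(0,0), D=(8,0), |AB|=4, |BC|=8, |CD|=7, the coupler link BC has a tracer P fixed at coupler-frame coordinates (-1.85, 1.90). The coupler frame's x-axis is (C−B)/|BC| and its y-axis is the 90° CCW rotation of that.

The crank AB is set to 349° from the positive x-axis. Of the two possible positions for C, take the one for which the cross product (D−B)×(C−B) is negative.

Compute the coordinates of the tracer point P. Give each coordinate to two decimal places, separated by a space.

4.21 1.87

A=(0,0), D=(8.00,0)
B = A + 4.00·(cos349°, sin349°) = (3.9265, -0.7632)
|BD| = 4.1444
circle(B,8.00) ∩ circle(D,7.00): a=3.8819, h=6.9951
  candidates: C₊=(6.4538,6.8271) cross=28.990; C₋=(9.0302,-6.9238) cross=-28.990
  mode - wants cross < 0 → take C=(9.0302,-6.9238) (cross=-28.990)
ex = (C−B)/|BC| = (0.6380,-0.7701); ey = (0.7701,0.6380)
P = B + -1.85·ex + 1.90·ey = (4.2094,1.8735)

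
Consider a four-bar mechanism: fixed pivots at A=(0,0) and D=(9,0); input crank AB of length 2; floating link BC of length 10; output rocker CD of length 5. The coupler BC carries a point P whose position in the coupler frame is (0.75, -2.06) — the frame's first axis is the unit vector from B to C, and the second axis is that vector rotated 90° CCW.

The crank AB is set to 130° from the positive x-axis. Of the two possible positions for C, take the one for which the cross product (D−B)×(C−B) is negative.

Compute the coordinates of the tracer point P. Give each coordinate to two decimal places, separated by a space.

-1.92 -0.57

A=(0,0), D=(9.00,0)
B = A + 2.00·(cos130°, sin130°) = (-1.2856, 1.5321)
|BD| = 10.3991
circle(B,10.00) ∩ circle(D,5.00): a=8.8056, h=4.7393
  candidates: C₊=(8.1222,4.9223) cross=49.284; C₋=(6.7257,-4.4528) cross=-49.284
  mode - wants cross < 0 → take C=(6.7257,-4.4528) (cross=-49.284)
ex = (C−B)/|BC| = (0.8011,-0.5985); ey = (0.5985,0.8011)
P = B + 0.75·ex + -2.06·ey = (-1.9176,-0.5671)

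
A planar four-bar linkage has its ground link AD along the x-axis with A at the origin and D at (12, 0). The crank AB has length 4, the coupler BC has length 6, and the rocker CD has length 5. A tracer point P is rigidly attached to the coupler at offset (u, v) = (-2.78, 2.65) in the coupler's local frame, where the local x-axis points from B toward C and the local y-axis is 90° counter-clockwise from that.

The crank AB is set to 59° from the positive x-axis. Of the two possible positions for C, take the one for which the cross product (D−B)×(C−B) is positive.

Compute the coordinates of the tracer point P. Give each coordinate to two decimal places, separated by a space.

-0.55 6.24

A=(0,0), D=(12.00,0)
B = A + 4.00·(cos59°, sin59°) = (2.0602, 3.4287)
|BD| = 10.5146
circle(B,6.00) ∩ circle(D,5.00): a=5.7804, h=1.6085
  candidates: C₊=(8.0491,3.0644) cross=16.913; C₋=(7.0001,0.0232) cross=-16.913
  mode + wants cross > 0 → take C=(8.0491,3.0644) (cross=16.913)
ex = (C−B)/|BC| = (0.9982,-0.0607); ey = (0.0607,0.9982)
P = B + -2.78·ex + 2.65·ey = (-0.5538,6.2426)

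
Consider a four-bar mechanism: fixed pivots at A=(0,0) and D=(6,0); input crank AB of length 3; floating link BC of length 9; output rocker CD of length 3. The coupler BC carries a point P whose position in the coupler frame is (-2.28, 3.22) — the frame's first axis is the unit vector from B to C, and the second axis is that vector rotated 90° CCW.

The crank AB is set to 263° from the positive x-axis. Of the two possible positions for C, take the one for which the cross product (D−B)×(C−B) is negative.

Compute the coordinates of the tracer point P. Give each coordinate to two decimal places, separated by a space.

A=(0,0), D=(6.00,0)
B = A + 3.00·(cos263°, sin263°) = (-0.3656, -2.9776)
|BD| = 7.0276
circle(B,9.00) ∩ circle(D,3.00): a=8.6365, h=2.5321
  candidates: C₊=(6.3844,2.9753) cross=17.795; C₋=(8.5302,-1.6119) cross=-17.795
  mode - wants cross < 0 → take C=(8.5302,-1.6119) (cross=-17.795)
ex = (C−B)/|BC| = (0.9884,0.1517); ey = (-0.1517,0.9884)
P = B + -2.28·ex + 3.22·ey = (-3.1078,-0.1409)

-3.11 -0.14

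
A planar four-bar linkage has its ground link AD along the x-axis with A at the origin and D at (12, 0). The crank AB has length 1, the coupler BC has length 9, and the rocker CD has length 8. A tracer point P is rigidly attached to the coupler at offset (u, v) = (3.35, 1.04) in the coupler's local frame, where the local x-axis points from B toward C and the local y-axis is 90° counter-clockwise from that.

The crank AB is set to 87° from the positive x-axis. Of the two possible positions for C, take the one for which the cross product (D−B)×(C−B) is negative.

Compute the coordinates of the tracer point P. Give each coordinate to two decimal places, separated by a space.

3.11 -0.72

A=(0,0), D=(12.00,0)
B = A + 1.00·(cos87°, sin87°) = (0.0523, 0.9986)
|BD| = 11.9893
circle(B,9.00) ∩ circle(D,8.00): a=6.7036, h=6.0051
  candidates: C₊=(7.2329,6.4245) cross=71.997; C₋=(6.2325,-5.5440) cross=-71.997
  mode - wants cross < 0 → take C=(6.2325,-5.5440) (cross=-71.997)
ex = (C−B)/|BC| = (0.6867,-0.7270); ey = (0.7270,0.6867)
P = B + 3.35·ex + 1.04·ey = (3.1088,-0.7225)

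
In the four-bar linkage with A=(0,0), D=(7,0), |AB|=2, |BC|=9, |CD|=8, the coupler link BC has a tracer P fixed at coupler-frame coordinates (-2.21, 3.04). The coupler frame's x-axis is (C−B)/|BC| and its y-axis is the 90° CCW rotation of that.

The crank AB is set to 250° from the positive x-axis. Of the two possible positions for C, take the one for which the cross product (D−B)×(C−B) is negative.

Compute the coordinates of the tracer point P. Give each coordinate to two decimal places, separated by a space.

-0.27 1.86

A=(0,0), D=(7.00,0)
B = A + 2.00·(cos250°, sin250°) = (-0.6840, -1.8794)
|BD| = 7.9105
circle(B,9.00) ∩ circle(D,8.00): a=5.0298, h=7.4633
  candidates: C₊=(2.4286,6.5652) cross=59.039; C₋=(5.9749,-7.9340) cross=-59.039
  mode - wants cross < 0 → take C=(5.9749,-7.9340) (cross=-59.039)
ex = (C−B)/|BC| = (0.7399,-0.6727); ey = (0.6727,0.7399)
P = B + -2.21·ex + 3.04·ey = (-0.2740,1.8566)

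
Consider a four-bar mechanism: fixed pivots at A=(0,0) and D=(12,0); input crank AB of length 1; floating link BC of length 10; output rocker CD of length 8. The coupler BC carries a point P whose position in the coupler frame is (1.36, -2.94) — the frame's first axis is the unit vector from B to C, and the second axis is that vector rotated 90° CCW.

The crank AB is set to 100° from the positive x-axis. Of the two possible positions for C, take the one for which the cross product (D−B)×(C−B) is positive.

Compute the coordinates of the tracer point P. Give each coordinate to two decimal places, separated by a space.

A=(0,0), D=(12.00,0)
B = A + 1.00·(cos100°, sin100°) = (-0.1736, 0.9848)
|BD| = 12.2134
circle(B,10.00) ∩ circle(D,8.00): a=7.5805, h=6.5220
  candidates: C₊=(7.9081,6.8743) cross=79.656; C₋=(6.8563,-6.1272) cross=-79.656
  mode + wants cross > 0 → take C=(7.9081,6.8743) (cross=79.656)
ex = (C−B)/|BC| = (0.8082,0.5889); ey = (-0.5889,0.8082)
P = B + 1.36·ex + -2.94·ey = (2.6570,-0.5902)

2.66 -0.59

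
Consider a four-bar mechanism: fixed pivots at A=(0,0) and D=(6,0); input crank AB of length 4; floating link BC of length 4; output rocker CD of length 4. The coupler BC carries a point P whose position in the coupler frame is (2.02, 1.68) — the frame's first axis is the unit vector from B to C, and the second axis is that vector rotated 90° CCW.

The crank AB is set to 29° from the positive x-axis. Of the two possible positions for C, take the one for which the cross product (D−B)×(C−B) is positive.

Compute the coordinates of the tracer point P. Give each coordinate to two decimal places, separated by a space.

4.45 4.39

A=(0,0), D=(6.00,0)
B = A + 4.00·(cos29°, sin29°) = (3.4985, 1.9392)
|BD| = 3.1652
circle(B,4.00) ∩ circle(D,4.00): a=1.5826, h=3.6736
  candidates: C₊=(7.0000,3.8730) cross=11.628; C₋=(2.4985,-1.9337) cross=-11.628
  mode + wants cross > 0 → take C=(7.0000,3.8730) (cross=11.628)
ex = (C−B)/|BC| = (0.8754,0.4834); ey = (-0.4834,0.8754)
P = B + 2.02·ex + 1.68·ey = (4.4546,4.3864)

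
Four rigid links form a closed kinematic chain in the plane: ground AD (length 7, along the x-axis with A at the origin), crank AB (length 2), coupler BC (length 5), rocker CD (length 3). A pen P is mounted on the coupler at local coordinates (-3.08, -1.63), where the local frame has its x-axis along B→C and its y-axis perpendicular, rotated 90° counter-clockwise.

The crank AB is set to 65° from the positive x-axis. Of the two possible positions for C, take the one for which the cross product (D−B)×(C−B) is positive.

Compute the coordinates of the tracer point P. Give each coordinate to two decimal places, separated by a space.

A=(0,0), D=(7.00,0)
B = A + 2.00·(cos65°, sin65°) = (0.8452, 1.8126)
|BD| = 6.4161
circle(B,5.00) ∩ circle(D,3.00): a=4.4549, h=2.2702
  candidates: C₊=(5.7600,2.7318) cross=14.566; C₋=(4.4773,-1.6236) cross=-14.566
  mode + wants cross > 0 → take C=(5.7600,2.7318) (cross=14.566)
ex = (C−B)/|BC| = (0.9830,0.1838); ey = (-0.1838,0.9830)
P = B + -3.08·ex + -1.63·ey = (-1.8826,-0.3558)

-1.88 -0.36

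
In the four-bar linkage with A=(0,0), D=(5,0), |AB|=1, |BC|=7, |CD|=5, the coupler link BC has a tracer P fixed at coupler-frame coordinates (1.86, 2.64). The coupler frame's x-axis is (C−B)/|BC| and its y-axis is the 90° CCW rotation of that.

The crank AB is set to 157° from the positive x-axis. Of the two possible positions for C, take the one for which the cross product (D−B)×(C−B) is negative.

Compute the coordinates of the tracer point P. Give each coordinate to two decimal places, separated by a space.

A=(0,0), D=(5.00,0)
B = A + 1.00·(cos157°, sin157°) = (-0.9205, 0.3907)
|BD| = 5.9334
circle(B,7.00) ∩ circle(D,5.00): a=4.9891, h=4.9100
  candidates: C₊=(4.3812,4.9616) cross=29.133; C₋=(3.7345,-4.8372) cross=-29.133
  mode - wants cross < 0 → take C=(3.7345,-4.8372) (cross=-29.133)
ex = (C−B)/|BC| = (0.6650,-0.7468); ey = (0.7468,0.6650)
P = B + 1.86·ex + 2.64·ey = (2.2881,0.7572)

2.29 0.76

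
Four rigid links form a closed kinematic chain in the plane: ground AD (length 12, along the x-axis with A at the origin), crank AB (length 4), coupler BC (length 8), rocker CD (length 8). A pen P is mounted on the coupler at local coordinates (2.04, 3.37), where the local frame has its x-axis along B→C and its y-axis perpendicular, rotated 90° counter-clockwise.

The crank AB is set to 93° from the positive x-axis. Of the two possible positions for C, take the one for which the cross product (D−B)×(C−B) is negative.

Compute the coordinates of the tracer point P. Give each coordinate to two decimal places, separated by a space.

3.72 4.28

A=(0,0), D=(12.00,0)
B = A + 4.00·(cos93°, sin93°) = (-0.2093, 3.9945)
|BD| = 12.8462
circle(B,8.00) ∩ circle(D,8.00): a=6.4231, h=4.7691
  candidates: C₊=(7.3783,6.5299) cross=61.264; C₋=(4.4124,-2.5354) cross=-61.264
  mode - wants cross < 0 → take C=(4.4124,-2.5354) (cross=-61.264)
ex = (C−B)/|BC| = (0.5777,-0.8162); ey = (0.8162,0.5777)
P = B + 2.04·ex + 3.37·ey = (3.7199,4.2763)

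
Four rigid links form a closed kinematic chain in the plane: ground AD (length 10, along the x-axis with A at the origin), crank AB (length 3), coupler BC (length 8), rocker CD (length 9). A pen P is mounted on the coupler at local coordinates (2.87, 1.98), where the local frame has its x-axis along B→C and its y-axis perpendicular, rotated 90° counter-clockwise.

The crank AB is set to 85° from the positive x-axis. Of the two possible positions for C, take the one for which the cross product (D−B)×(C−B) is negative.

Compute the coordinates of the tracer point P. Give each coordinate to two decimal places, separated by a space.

2.92 0.73

A=(0,0), D=(10.00,0)
B = A + 3.00·(cos85°, sin85°) = (0.2615, 2.9886)
|BD| = 10.1868
circle(B,8.00) ∩ circle(D,9.00): a=4.2590, h=6.7721
  candidates: C₊=(6.3198,8.2132) cross=68.986; C₋=(2.3463,-4.7350) cross=-68.986
  mode - wants cross < 0 → take C=(2.3463,-4.7350) (cross=-68.986)
ex = (C−B)/|BC| = (0.2606,-0.9654); ey = (0.9654,0.2606)
P = B + 2.87·ex + 1.98·ey = (2.9210,0.7337)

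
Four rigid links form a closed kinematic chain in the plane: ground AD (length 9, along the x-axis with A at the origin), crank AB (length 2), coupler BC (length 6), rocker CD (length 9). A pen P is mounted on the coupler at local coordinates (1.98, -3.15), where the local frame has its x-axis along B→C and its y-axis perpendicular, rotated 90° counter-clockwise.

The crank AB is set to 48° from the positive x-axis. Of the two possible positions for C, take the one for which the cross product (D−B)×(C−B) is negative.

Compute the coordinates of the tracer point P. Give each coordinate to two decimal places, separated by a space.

-1.85 -0.43

A=(0,0), D=(9.00,0)
B = A + 2.00·(cos48°, sin48°) = (1.3383, 1.4863)
|BD| = 7.8046
circle(B,6.00) ∩ circle(D,9.00): a=1.0194, h=5.9128
  candidates: C₊=(3.4650,7.0967) cross=46.147; C₋=(1.2129,-4.5124) cross=-46.147
  mode - wants cross < 0 → take C=(1.2129,-4.5124) (cross=-46.147)
ex = (C−B)/|BC| = (-0.0209,-0.9998); ey = (0.9998,-0.0209)
P = B + 1.98·ex + -3.15·ey = (-1.8524,-0.4275)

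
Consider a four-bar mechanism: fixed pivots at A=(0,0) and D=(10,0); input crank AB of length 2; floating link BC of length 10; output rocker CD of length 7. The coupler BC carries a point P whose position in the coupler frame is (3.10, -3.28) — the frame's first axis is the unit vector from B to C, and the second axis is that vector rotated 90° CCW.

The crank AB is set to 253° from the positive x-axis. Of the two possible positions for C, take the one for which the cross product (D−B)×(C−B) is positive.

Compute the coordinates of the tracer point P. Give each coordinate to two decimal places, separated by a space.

3.92 -1.69

A=(0,0), D=(10.00,0)
B = A + 2.00·(cos253°, sin253°) = (-0.5847, -1.9126)
|BD| = 10.7562
circle(B,10.00) ∩ circle(D,7.00): a=7.7488, h=6.3211
  candidates: C₊=(5.9166,5.6856) cross=67.990; C₋=(8.1646,-6.7551) cross=-67.990
  mode + wants cross > 0 → take C=(5.9166,5.6856) (cross=67.990)
ex = (C−B)/|BC| = (0.6501,0.7598); ey = (-0.7598,0.6501)
P = B + 3.10·ex + -3.28·ey = (3.9229,-1.6896)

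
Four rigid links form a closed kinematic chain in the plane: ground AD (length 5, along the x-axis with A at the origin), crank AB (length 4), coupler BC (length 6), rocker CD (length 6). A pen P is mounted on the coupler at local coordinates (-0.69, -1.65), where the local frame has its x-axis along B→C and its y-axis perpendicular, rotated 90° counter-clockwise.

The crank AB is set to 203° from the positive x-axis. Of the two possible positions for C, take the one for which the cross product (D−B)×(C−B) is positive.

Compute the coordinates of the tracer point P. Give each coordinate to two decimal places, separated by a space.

-2.78 -3.11

A=(0,0), D=(5.00,0)
B = A + 4.00·(cos203°, sin203°) = (-3.6820, -1.5629)
|BD| = 8.8216
circle(B,6.00) ∩ circle(D,6.00): a=4.4108, h=4.0675
  candidates: C₊=(-0.0617,3.2217) cross=35.882; C₋=(1.3796,-4.7847) cross=-35.882
  mode + wants cross > 0 → take C=(-0.0617,3.2217) (cross=35.882)
ex = (C−B)/|BC| = (0.6034,0.7974); ey = (-0.7974,0.6034)
P = B + -0.69·ex + -1.65·ey = (-2.7826,-3.1088)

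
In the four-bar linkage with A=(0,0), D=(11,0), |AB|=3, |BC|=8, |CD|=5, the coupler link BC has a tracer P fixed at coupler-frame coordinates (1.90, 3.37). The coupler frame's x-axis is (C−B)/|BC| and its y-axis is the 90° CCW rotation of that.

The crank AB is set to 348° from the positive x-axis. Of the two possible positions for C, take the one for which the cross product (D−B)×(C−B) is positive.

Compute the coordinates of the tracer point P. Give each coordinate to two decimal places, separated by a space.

A=(0,0), D=(11.00,0)
B = A + 3.00·(cos348°, sin348°) = (2.9344, -0.6237)
|BD| = 8.0896
circle(B,8.00) ∩ circle(D,5.00): a=6.4553, h=4.7254
  candidates: C₊=(9.0062,4.5853) cross=38.226; C₋=(9.7349,-4.8373) cross=-38.226
  mode + wants cross > 0 → take C=(9.0062,4.5853) (cross=38.226)
ex = (C−B)/|BC| = (0.7590,0.6511); ey = (-0.6511,0.7590)
P = B + 1.90·ex + 3.37·ey = (2.1822,3.1711)

2.18 3.17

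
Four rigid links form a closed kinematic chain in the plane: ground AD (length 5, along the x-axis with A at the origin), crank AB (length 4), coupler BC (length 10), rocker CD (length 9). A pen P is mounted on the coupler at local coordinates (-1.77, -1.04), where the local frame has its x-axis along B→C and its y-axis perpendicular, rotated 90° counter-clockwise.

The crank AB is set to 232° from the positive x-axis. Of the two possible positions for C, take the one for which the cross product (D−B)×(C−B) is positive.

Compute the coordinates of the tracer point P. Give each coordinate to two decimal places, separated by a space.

-1.70 -5.06

A=(0,0), D=(5.00,0)
B = A + 4.00·(cos232°, sin232°) = (-2.4626, -3.1520)
|BD| = 8.1010
circle(B,10.00) ∩ circle(D,9.00): a=5.2232, h=8.5275
  candidates: C₊=(-0.9690,6.7358) cross=69.081; C₋=(5.6669,-8.9753) cross=-69.081
  mode + wants cross > 0 → take C=(-0.9690,6.7358) (cross=69.081)
ex = (C−B)/|BC| = (0.1494,0.9888); ey = (-0.9888,0.1494)
P = B + -1.77·ex + -1.04·ey = (-1.6987,-5.0575)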